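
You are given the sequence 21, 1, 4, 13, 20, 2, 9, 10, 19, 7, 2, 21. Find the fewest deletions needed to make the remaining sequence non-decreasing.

Fewest deletions = n − (longest non-decreasing subsequence).
i:      1  2  3  4  5  6  7  8  9 10 11 12
a[i]:  21  1  4 13 20  2  9 10 19  7  2 21
dp:     1  1  2  3  4  2  3  4  5  3  3  6
max dp = 6, so deletions = 12 − 6 = 6.

6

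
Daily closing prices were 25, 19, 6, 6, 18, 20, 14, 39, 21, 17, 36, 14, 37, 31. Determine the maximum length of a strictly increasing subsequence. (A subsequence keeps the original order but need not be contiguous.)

6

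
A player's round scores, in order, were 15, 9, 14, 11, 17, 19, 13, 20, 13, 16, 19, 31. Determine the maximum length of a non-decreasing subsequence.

Track the smallest tail for each achievable length (allowing ties):
15 → extends → [15]
9 → replaces 15 → [9]
14 → extends → [9, 14]
11 → replaces 14 → [9, 11]
17 → extends → [9, 11, 17]
19 → extends → [9, 11, 17, 19]
13 → replaces 17 → [9, 11, 13, 19]
20 → extends → [9, 11, 13, 19, 20]
13 → replaces 19 → [9, 11, 13, 13, 20]
16 → replaces 20 → [9, 11, 13, 13, 16]
19 → extends → [9, 11, 13, 13, 16, 19]
31 → extends → [9, 11, 13, 13, 16, 19, 31]
Seven tails, so the longest non-decreasing subsequence has length 7 (e.g. 9, 11, 13, 13, 16, 19, 31).

7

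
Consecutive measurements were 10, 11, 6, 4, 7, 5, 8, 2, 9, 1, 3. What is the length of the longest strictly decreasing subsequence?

5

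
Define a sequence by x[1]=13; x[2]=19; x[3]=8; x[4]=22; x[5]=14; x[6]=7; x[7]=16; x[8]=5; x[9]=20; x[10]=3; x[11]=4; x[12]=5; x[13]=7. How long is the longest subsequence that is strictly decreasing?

Negate each value so 'decreasing' becomes 'increasing', then run patience tails on the negated sequence:
-13 → extends → [-13]
-19 → replaces -13 → [-19]
-8 → extends → [-19, -8]
-22 → replaces -19 → [-22, -8]
-14 → replaces -8 → [-22, -14]
-7 → extends → [-22, -14, -7]
-16 → replaces -14 → [-22, -16, -7]
-5 → extends → [-22, -16, -7, -5]
-20 → replaces -16 → [-22, -20, -7, -5]
-3 → extends → [-22, -20, -7, -5, -3]
-4 → replaces -3 → [-22, -20, -7, -5, -4]
-5 → already a tail → [-22, -20, -7, -5, -4]
-7 → already a tail → [-22, -20, -7, -5, -4]
Five tails, so the longest strictly decreasing subsequence of the original has length 5.

5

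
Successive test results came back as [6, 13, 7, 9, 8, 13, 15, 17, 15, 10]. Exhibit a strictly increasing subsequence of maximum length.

Patience tails give the LIS length; then backtrack through the dp parents:
6 → extends → [6]
13 → extends → [6, 13]
7 → replaces 13 → [6, 7]
9 → extends → [6, 7, 9]
8 → replaces 9 → [6, 7, 8]
13 → extends → [6, 7, 8, 13]
15 → extends → [6, 7, 8, 13, 15]
17 → extends → [6, 7, 8, 13, 15, 17]
15 → already a tail → [6, 7, 8, 13, 15, 17]
10 → replaces 13 → [6, 7, 8, 10, 15, 17]
Length 6; one witness is 6, 7, 9, 13, 15, 17.

6, 7, 9, 13, 15, 17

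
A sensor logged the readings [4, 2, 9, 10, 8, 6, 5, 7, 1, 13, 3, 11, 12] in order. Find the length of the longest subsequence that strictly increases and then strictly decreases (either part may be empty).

7

inc[i] = longest strictly increasing subsequence ending at i; dec[i] = longest strictly decreasing subsequence starting at i:
i:      1  2  3  4  5  6  7  8  9 10 11 12 13
a[i]:   4  2  9 10  8  6  5  7  1 13  3 11 12
inc:    1  1  2  3  2  2  2  3  1  4  2  4  5
dec:    3  2  5  5  4  3  2  2  1  2  1  1  1
Best peak at i=4 (value 10): inc=3, dec=5, length 3+5−1 = 7.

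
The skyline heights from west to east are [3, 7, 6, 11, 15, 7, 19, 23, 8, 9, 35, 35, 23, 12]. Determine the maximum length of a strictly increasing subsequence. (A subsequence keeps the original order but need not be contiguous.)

7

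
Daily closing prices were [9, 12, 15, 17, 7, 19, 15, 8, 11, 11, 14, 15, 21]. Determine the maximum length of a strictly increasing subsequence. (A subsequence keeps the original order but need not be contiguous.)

Let dp[i] be the length of the longest such subsequence ending at index i:
i:      1  2  3  4  5  6  7  8  9 10 11 12 13
a[i]:   9 12 15 17  7 19 15  8 11 11 14 15 21
dp:     1  2  3  4  1  5  3  2  3  3  4  5  6
Maximum dp value is 6.

6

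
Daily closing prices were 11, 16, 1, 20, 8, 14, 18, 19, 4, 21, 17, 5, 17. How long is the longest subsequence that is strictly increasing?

Track the smallest tail for each achievable length (strict):
11 → extends → [11]
16 → extends → [11, 16]
1 → replaces 11 → [1, 16]
20 → extends → [1, 16, 20]
8 → replaces 16 → [1, 8, 20]
14 → replaces 20 → [1, 8, 14]
18 → extends → [1, 8, 14, 18]
19 → extends → [1, 8, 14, 18, 19]
4 → replaces 8 → [1, 4, 14, 18, 19]
21 → extends → [1, 4, 14, 18, 19, 21]
17 → replaces 18 → [1, 4, 14, 17, 19, 21]
5 → replaces 14 → [1, 4, 5, 17, 19, 21]
17 → already a tail → [1, 4, 5, 17, 19, 21]
Six tails, so the longest strictly increasing subsequence has length 6 (e.g. 1, 8, 14, 18, 19, 21).

6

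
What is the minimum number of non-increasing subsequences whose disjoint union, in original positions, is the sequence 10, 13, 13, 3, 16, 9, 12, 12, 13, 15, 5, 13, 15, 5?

Place each on the leftmost legal pile:
10 → new pile 1 (tops now [10])
13 → new pile 2 (tops now [10, 13])
13 → pile 2 (tops now [10, 13])
3 → pile 1 (tops now [3, 13])
16 → new pile 3 (tops now [3, 13, 16])
9 → pile 2 (tops now [3, 9, 16])
12 → pile 3 (tops now [3, 9, 12])
12 → pile 3 (tops now [3, 9, 12])
13 → new pile 4 (tops now [3, 9, 12, 13])
15 → new pile 5 (tops now [3, 9, 12, 13, 15])
5 → pile 2 (tops now [3, 5, 12, 13, 15])
13 → pile 4 (tops now [3, 5, 12, 13, 15])
15 → pile 5 (tops now [3, 5, 12, 13, 15])
5 → pile 2 (tops now [3, 5, 12, 13, 15])
Five piles.

5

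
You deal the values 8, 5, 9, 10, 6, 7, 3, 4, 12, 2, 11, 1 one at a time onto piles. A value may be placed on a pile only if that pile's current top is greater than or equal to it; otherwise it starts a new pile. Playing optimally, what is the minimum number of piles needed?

Place each on the leftmost legal pile:
8 → new pile 1 (tops now [8])
5 → pile 1 (tops now [5])
9 → new pile 2 (tops now [5, 9])
10 → new pile 3 (tops now [5, 9, 10])
6 → pile 2 (tops now [5, 6, 10])
7 → pile 3 (tops now [5, 6, 7])
3 → pile 1 (tops now [3, 6, 7])
4 → pile 2 (tops now [3, 4, 7])
12 → new pile 4 (tops now [3, 4, 7, 12])
2 → pile 1 (tops now [2, 4, 7, 12])
11 → pile 4 (tops now [2, 4, 7, 11])
1 → pile 1 (tops now [1, 4, 7, 11])
Four piles.

4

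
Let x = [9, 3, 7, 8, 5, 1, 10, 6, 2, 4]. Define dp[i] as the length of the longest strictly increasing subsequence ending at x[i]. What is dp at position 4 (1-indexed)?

dp[i] = 1 + max{dp[j] : j<i, x[j]<x[i]} (or 1 if no such j):
i:      1  2  3  4  5  6  7  8  9 10
x[i]:   9  3  7  8  5  1 10  6  2  4
dp:     1  1  2  3  2  1  4  3  2  3
At index 4 the value is 3.

3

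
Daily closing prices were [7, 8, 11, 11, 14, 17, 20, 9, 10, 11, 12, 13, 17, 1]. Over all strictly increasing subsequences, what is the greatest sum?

87

Let S[i] be the best sum of a strictly increasing subsequence ending at i:
i:      1  2  3  4  5  6  7  8  9 10 11 12 13 14
a[i]:   7  8 11 11 14 17 20  9 10 11 12 13 17  1
S:      7 15 26 26 40 57 77 24 34 45 57 70 87  1
Maximum is 87 (e.g. 7 + 8 + 9 + 10 + 11 + 12 + 13 + 17).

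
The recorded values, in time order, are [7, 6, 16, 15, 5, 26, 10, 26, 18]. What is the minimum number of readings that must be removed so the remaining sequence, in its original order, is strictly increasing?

6

Fewest deletions = n − (longest strictly increasing subsequence).
i:      1  2  3  4  5  6  7  8  9
a[i]:   7  6 16 15  5 26 10 26 18
dp:     1  1  2  2  1  3  2  3  3
max dp = 3, so deletions = 9 − 3 = 6.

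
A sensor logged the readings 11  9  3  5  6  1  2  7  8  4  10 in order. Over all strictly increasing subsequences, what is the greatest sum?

Let S[i] be the best sum of a strictly increasing subsequence ending at i:
i:      1  2  3  4  5  6  7  8  9 10 11
a[i]:  11  9  3  5  6  1  2  7  8  4 10
S:     11  9  3  8 14  1  3 21 29  7 39
Maximum is 39 (e.g. 3 + 5 + 6 + 7 + 8 + 10).

39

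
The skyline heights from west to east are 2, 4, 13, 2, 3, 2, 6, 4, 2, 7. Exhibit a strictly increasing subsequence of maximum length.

Patience tails give the LIS length; then backtrack through the dp parents:
2 → extends → [2]
4 → extends → [2, 4]
13 → extends → [2, 4, 13]
2 → already a tail → [2, 4, 13]
3 → replaces 4 → [2, 3, 13]
2 → already a tail → [2, 3, 13]
6 → replaces 13 → [2, 3, 6]
4 → replaces 6 → [2, 3, 4]
2 → already a tail → [2, 3, 4]
7 → extends → [2, 3, 4, 7]
Length 4; one witness is 2, 4, 6, 7.

2, 4, 6, 7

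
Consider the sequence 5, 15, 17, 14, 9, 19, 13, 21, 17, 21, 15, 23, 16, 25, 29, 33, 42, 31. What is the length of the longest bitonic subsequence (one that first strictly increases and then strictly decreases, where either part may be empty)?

inc[i] = longest strictly increasing subsequence ending at i; dec[i] = longest strictly decreasing subsequence starting at i:
i:      1  2  3  4  5  6  7  8  9 10 11 12 13 14 15 16 17 18
a[i]:   5 15 17 14  9 19 13 21 17 21 15 23 16 25 29 33 42 31
inc:    1  2  3  2  2  4  3  5  4  5  4  6  5  7  8  9 10  9
dec:    1  3  3  2  1  3  1  3  2  2  1  2  1  1  1  2  2  1
Best peak at i=17 (value 42): inc=10, dec=2, length 10+2−1 = 11.

11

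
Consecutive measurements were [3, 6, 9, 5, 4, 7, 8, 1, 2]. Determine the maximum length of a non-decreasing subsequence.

4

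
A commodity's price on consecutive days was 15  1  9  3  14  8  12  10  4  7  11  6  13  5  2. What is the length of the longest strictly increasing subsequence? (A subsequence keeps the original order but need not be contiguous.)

6

Let dp[i] be the length of the longest such subsequence ending at index i:
i:      1  2  3  4  5  6  7  8  9 10 11 12 13 14 15
a[i]:  15  1  9  3 14  8 12 10  4  7 11  6 13  5  2
dp:     1  1  2  2  3  3  4  4  3  4  5  4  6  4  2
Maximum dp value is 6.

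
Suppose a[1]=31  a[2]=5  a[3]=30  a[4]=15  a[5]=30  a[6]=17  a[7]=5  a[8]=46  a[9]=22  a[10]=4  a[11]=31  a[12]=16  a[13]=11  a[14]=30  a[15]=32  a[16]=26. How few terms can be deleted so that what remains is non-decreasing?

Fewest deletions = n − (longest non-decreasing subsequence).
Patience tails:
31 → extends → [31]
5 → replaces 31 → [5]
30 → extends → [5, 30]
15 → replaces 30 → [5, 15]
30 → extends → [5, 15, 30]
17 → replaces 30 → [5, 15, 17]
5 → replaces 15 → [5, 5, 17]
46 → extends → [5, 5, 17, 46]
22 → replaces 46 → [5, 5, 17, 22]
4 → replaces 5 → [4, 5, 17, 22]
31 → extends → [4, 5, 17, 22, 31]
16 → replaces 17 → [4, 5, 16, 22, 31]
11 → replaces 16 → [4, 5, 11, 22, 31]
30 → replaces 31 → [4, 5, 11, 22, 30]
32 → extends → [4, 5, 11, 22, 30, 32]
26 → replaces 30 → [4, 5, 11, 22, 26, 32]
Longest non-decreasing subsequence has length 6, so deletions = 16 − 6 = 10.

10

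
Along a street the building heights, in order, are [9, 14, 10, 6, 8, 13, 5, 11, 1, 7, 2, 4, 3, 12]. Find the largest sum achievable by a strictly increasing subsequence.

Let S[i] be the best sum of a strictly increasing subsequence ending at i:
i:      1  2  3  4  5  6  7  8  9 10 11 12 13 14
a[i]:   9 14 10  6  8 13  5 11  1  7  2  4  3 12
S:      9 23 19  6 14 32  5 30  1 13  3  7  6 42
Maximum is 42 (e.g. 9 + 10 + 11 + 12).

42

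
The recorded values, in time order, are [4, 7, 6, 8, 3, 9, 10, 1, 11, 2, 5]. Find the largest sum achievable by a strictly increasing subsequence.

Let S[i] be the best sum of a strictly increasing subsequence ending at i:
i:      1  2  3  4  5  6  7  8  9 10 11
a[i]:   4  7  6  8  3  9 10  1 11  2  5
S:      4 11 10 19  3 28 38  1 49  3  9
Maximum is 49 (e.g. 4 + 7 + 8 + 9 + 10 + 11).

49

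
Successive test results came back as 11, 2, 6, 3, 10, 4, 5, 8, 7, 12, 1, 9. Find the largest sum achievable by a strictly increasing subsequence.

Let S[i] be the best sum of a strictly increasing subsequence ending at i:
i:      1  2  3  4  5  6  7  8  9 10 11 12
a[i]:  11  2  6  3 10  4  5  8  7 12  1  9
S:     11  2  8  5 18  9 14 22 21 34  1 31
Maximum is 34 (e.g. 2 + 3 + 4 + 5 + 8 + 12).

34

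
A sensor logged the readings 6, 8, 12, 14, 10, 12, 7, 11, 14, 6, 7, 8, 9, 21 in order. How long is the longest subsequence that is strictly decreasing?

4

Negate each value so 'decreasing' becomes 'increasing', then run patience tails on the negated sequence:
-6 → extends → [-6]
-8 → replaces -6 → [-8]
-12 → replaces -8 → [-12]
-14 → replaces -12 → [-14]
-10 → extends → [-14, -10]
-12 → replaces -10 → [-14, -12]
-7 → extends → [-14, -12, -7]
-11 → replaces -7 → [-14, -12, -11]
-14 → already a tail → [-14, -12, -11]
-6 → extends → [-14, -12, -11, -6]
-7 → replaces -6 → [-14, -12, -11, -7]
-8 → replaces -7 → [-14, -12, -11, -8]
-9 → replaces -8 → [-14, -12, -11, -9]
-21 → replaces -14 → [-21, -12, -11, -9]
Four tails, so the longest strictly decreasing subsequence of the original has length 4.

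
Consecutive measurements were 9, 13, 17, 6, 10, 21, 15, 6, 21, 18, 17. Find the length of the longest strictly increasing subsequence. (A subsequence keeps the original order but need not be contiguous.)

4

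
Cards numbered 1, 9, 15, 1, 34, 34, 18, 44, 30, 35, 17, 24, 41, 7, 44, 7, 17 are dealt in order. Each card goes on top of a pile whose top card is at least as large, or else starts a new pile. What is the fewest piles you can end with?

Place each on the leftmost legal pile:
1 → new pile 1 (tops now [1])
9 → new pile 2 (tops now [1, 9])
15 → new pile 3 (tops now [1, 9, 15])
1 → pile 1 (tops now [1, 9, 15])
34 → new pile 4 (tops now [1, 9, 15, 34])
34 → pile 4 (tops now [1, 9, 15, 34])
18 → pile 4 (tops now [1, 9, 15, 18])
44 → new pile 5 (tops now [1, 9, 15, 18, 44])
30 → pile 5 (tops now [1, 9, 15, 18, 30])
35 → new pile 6 (tops now [1, 9, 15, 18, 30, 35])
17 → pile 4 (tops now [1, 9, 15, 17, 30, 35])
24 → pile 5 (tops now [1, 9, 15, 17, 24, 35])
41 → new pile 7 (tops now [1, 9, 15, 17, 24, 35, 41])
7 → pile 2 (tops now [1, 7, 15, 17, 24, 35, 41])
44 → new pile 8 (tops now [1, 7, 15, 17, 24, 35, 41, 44])
7 → pile 2 (tops now [1, 7, 15, 17, 24, 35, 41, 44])
17 → pile 4 (tops now [1, 7, 15, 17, 24, 35, 41, 44])
Eight piles.

8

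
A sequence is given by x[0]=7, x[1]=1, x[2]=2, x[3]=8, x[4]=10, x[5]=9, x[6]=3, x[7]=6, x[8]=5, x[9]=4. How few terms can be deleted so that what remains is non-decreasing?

6

Fewest deletions = n − (longest non-decreasing subsequence).
i:      0  1  2  3  4  5  6  7  8  9
x[i]:   7  1  2  8 10  9  3  6  5  4
dp:     1  1  2  3  4  4  3  4  4  4
max dp = 4, so deletions = 10 − 4 = 6.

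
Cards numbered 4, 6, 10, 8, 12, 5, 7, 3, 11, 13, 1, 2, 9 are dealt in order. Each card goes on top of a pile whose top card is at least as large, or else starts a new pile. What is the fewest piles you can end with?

Place each on the leftmost legal pile:
4 → new pile 1 (tops now [4])
6 → new pile 2 (tops now [4, 6])
10 → new pile 3 (tops now [4, 6, 10])
8 → pile 3 (tops now [4, 6, 8])
12 → new pile 4 (tops now [4, 6, 8, 12])
5 → pile 2 (tops now [4, 5, 8, 12])
7 → pile 3 (tops now [4, 5, 7, 12])
3 → pile 1 (tops now [3, 5, 7, 12])
11 → pile 4 (tops now [3, 5, 7, 11])
13 → new pile 5 (tops now [3, 5, 7, 11, 13])
1 → pile 1 (tops now [1, 5, 7, 11, 13])
2 → pile 2 (tops now [1, 2, 7, 11, 13])
9 → pile 4 (tops now [1, 2, 7, 9, 13])
Five piles.

5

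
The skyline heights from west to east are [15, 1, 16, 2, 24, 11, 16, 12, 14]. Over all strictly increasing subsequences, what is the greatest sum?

Let S[i] be the best sum of a strictly increasing subsequence ending at i:
i:      1  2  3  4  5  6  7  8  9
a[i]:  15  1 16  2 24 11 16 12 14
S:     15  1 31  3 55 14 31 26 40
Maximum is 55 (e.g. 15 + 16 + 24).

55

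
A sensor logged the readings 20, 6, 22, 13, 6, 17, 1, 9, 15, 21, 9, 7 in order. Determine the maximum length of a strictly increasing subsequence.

4

Track the smallest tail for each achievable length (strict):
20 → extends → [20]
6 → replaces 20 → [6]
22 → extends → [6, 22]
13 → replaces 22 → [6, 13]
6 → already a tail → [6, 13]
17 → extends → [6, 13, 17]
1 → replaces 6 → [1, 13, 17]
9 → replaces 13 → [1, 9, 17]
15 → replaces 17 → [1, 9, 15]
21 → extends → [1, 9, 15, 21]
9 → already a tail → [1, 9, 15, 21]
7 → replaces 9 → [1, 7, 15, 21]
Four tails, so the longest strictly increasing subsequence has length 4 (e.g. 6, 13, 17, 21).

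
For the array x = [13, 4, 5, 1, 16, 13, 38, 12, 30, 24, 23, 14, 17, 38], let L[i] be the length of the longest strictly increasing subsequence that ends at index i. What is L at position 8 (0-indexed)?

4

dp[i] = 1 + max{dp[j] : j<i, x[j]<x[i]} (or 1 if no such j):
i:      0  1  2  3  4  5  6  7  8  9 10 11 12 13
x[i]:  13  4  5  1 16 13 38 12 30 24 23 14 17 38
dp:     1  1  2  1  3  3  4  3  4  4  4  4  5  6
At index 8 the value is 4.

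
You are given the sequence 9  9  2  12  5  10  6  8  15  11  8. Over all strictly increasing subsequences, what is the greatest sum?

Let S[i] be the best sum of a strictly increasing subsequence ending at i:
i:      1  2  3  4  5  6  7  8  9 10 11
a[i]:   9  9  2 12  5 10  6  8 15 11  8
S:      9  9  2 21  7 19 13 21 36 32 21
Maximum is 36 (e.g. 2 + 5 + 6 + 8 + 15).

36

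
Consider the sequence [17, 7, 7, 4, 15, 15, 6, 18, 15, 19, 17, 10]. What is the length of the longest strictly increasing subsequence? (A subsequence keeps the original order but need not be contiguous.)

Track the smallest tail for each achievable length (strict):
17 → extends → [17]
7 → replaces 17 → [7]
7 → already a tail → [7]
4 → replaces 7 → [4]
15 → extends → [4, 15]
15 → already a tail → [4, 15]
6 → replaces 15 → [4, 6]
18 → extends → [4, 6, 18]
15 → replaces 18 → [4, 6, 15]
19 → extends → [4, 6, 15, 19]
17 → replaces 19 → [4, 6, 15, 17]
10 → replaces 15 → [4, 6, 10, 17]
Four tails, so the longest strictly increasing subsequence has length 4 (e.g. 7, 15, 18, 19).

4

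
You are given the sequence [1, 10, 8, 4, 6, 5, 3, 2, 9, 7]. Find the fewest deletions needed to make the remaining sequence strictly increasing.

Fewest deletions = n − (longest strictly increasing subsequence).
Patience tails:
1 → extends → [1]
10 → extends → [1, 10]
8 → replaces 10 → [1, 8]
4 → replaces 8 → [1, 4]
6 → extends → [1, 4, 6]
5 → replaces 6 → [1, 4, 5]
3 → replaces 4 → [1, 3, 5]
2 → replaces 3 → [1, 2, 5]
9 → extends → [1, 2, 5, 9]
7 → replaces 9 → [1, 2, 5, 7]
Longest strictly increasing subsequence has length 4, so deletions = 10 − 4 = 6.

6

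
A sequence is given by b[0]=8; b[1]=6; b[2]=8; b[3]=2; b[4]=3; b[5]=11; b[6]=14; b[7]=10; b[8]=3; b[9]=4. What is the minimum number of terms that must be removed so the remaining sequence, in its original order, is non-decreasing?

6

Fewest deletions = n − (longest non-decreasing subsequence).
Patience tails:
8 → extends → [8]
6 → replaces 8 → [6]
8 → extends → [6, 8]
2 → replaces 6 → [2, 8]
3 → replaces 8 → [2, 3]
11 → extends → [2, 3, 11]
14 → extends → [2, 3, 11, 14]
10 → replaces 11 → [2, 3, 10, 14]
3 → replaces 10 → [2, 3, 3, 14]
4 → replaces 14 → [2, 3, 3, 4]
Longest non-decreasing subsequence has length 4, so deletions = 10 − 4 = 6.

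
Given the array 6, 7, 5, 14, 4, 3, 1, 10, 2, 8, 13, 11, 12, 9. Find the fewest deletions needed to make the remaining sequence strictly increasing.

Fewest deletions = n − (longest strictly increasing subsequence).
Patience tails:
6 → extends → [6]
7 → extends → [6, 7]
5 → replaces 6 → [5, 7]
14 → extends → [5, 7, 14]
4 → replaces 5 → [4, 7, 14]
3 → replaces 4 → [3, 7, 14]
1 → replaces 3 → [1, 7, 14]
10 → replaces 14 → [1, 7, 10]
2 → replaces 7 → [1, 2, 10]
8 → replaces 10 → [1, 2, 8]
13 → extends → [1, 2, 8, 13]
11 → replaces 13 → [1, 2, 8, 11]
12 → extends → [1, 2, 8, 11, 12]
9 → replaces 11 → [1, 2, 8, 9, 12]
Longest strictly increasing subsequence has length 5, so deletions = 14 − 5 = 9.

9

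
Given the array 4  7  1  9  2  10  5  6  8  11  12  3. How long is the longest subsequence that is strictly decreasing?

Negate each value so 'decreasing' becomes 'increasing', then run patience tails on the negated sequence:
-4 → extends → [-4]
-7 → replaces -4 → [-7]
-1 → extends → [-7, -1]
-9 → replaces -7 → [-9, -1]
-2 → replaces -1 → [-9, -2]
-10 → replaces -9 → [-10, -2]
-5 → replaces -2 → [-10, -5]
-6 → replaces -5 → [-10, -6]
-8 → replaces -6 → [-10, -8]
-11 → replaces -10 → [-11, -8]
-12 → replaces -11 → [-12, -8]
-3 → extends → [-12, -8, -3]
Three tails, so the longest strictly decreasing subsequence of the original has length 3.

3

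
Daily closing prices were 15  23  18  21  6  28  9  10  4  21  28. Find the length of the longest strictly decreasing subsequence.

4

Let dp[i] be the longest strictly decreasing subsequence ending at i:
i:      1  2  3  4  5  6  7  8  9 10 11
a[i]:  15 23 18 21  6 28  9 10  4 21 28
dp:     1  1  2  2  3  1  3  3  4  2  1
Maximum is 4.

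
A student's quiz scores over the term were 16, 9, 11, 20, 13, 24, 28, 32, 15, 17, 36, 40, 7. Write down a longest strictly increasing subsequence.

Patience tails give the LIS length; then backtrack through the dp parents:
16 → extends → [16]
9 → replaces 16 → [9]
11 → extends → [9, 11]
20 → extends → [9, 11, 20]
13 → replaces 20 → [9, 11, 13]
24 → extends → [9, 11, 13, 24]
28 → extends → [9, 11, 13, 24, 28]
32 → extends → [9, 11, 13, 24, 28, 32]
15 → replaces 24 → [9, 11, 13, 15, 28, 32]
17 → replaces 28 → [9, 11, 13, 15, 17, 32]
36 → extends → [9, 11, 13, 15, 17, 32, 36]
40 → extends → [9, 11, 13, 15, 17, 32, 36, 40]
7 → replaces 9 → [7, 11, 13, 15, 17, 32, 36, 40]
Length 8; one witness is 9, 11, 20, 24, 28, 32, 36, 40.

9, 11, 20, 24, 28, 32, 36, 40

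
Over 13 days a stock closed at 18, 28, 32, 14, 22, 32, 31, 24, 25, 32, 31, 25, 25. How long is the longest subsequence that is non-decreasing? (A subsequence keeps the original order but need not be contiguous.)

Track the smallest tail for each achievable length (allowing ties):
18 → extends → [18]
28 → extends → [18, 28]
32 → extends → [18, 28, 32]
14 → replaces 18 → [14, 28, 32]
22 → replaces 28 → [14, 22, 32]
32 → extends → [14, 22, 32, 32]
31 → replaces 32 → [14, 22, 31, 32]
24 → replaces 31 → [14, 22, 24, 32]
25 → replaces 32 → [14, 22, 24, 25]
32 → extends → [14, 22, 24, 25, 32]
31 → replaces 32 → [14, 22, 24, 25, 31]
25 → replaces 31 → [14, 22, 24, 25, 25]
25 → extends → [14, 22, 24, 25, 25, 25]
Six tails, so the longest non-decreasing subsequence has length 6 (e.g. 18, 22, 24, 25, 25, 25).

6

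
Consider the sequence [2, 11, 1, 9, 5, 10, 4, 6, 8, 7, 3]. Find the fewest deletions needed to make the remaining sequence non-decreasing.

7

Fewest deletions = n − (longest non-decreasing subsequence).
Patience tails:
2 → extends → [2]
11 → extends → [2, 11]
1 → replaces 2 → [1, 11]
9 → replaces 11 → [1, 9]
5 → replaces 9 → [1, 5]
10 → extends → [1, 5, 10]
4 → replaces 5 → [1, 4, 10]
6 → replaces 10 → [1, 4, 6]
8 → extends → [1, 4, 6, 8]
7 → replaces 8 → [1, 4, 6, 7]
3 → replaces 4 → [1, 3, 6, 7]
Longest non-decreasing subsequence has length 4, so deletions = 11 − 4 = 7.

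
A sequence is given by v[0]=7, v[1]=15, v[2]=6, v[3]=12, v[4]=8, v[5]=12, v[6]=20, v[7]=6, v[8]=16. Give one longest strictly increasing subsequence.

7, 8, 12, 20

Patience tails give the LIS length; then backtrack through the dp parents:
7 → extends → [7]
15 → extends → [7, 15]
6 → replaces 7 → [6, 15]
12 → replaces 15 → [6, 12]
8 → replaces 12 → [6, 8]
12 → extends → [6, 8, 12]
20 → extends → [6, 8, 12, 20]
6 → already a tail → [6, 8, 12, 20]
16 → replaces 20 → [6, 8, 12, 16]
Length 4; one witness is 7, 8, 12, 20.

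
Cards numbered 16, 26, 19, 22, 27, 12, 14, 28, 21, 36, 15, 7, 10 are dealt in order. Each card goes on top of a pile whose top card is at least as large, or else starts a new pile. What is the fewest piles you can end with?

Place each on the leftmost legal pile:
16 → new pile 1 (tops now [16])
26 → new pile 2 (tops now [16, 26])
19 → pile 2 (tops now [16, 19])
22 → new pile 3 (tops now [16, 19, 22])
27 → new pile 4 (tops now [16, 19, 22, 27])
12 → pile 1 (tops now [12, 19, 22, 27])
14 → pile 2 (tops now [12, 14, 22, 27])
28 → new pile 5 (tops now [12, 14, 22, 27, 28])
21 → pile 3 (tops now [12, 14, 21, 27, 28])
36 → new pile 6 (tops now [12, 14, 21, 27, 28, 36])
15 → pile 3 (tops now [12, 14, 15, 27, 28, 36])
7 → pile 1 (tops now [7, 14, 15, 27, 28, 36])
10 → pile 2 (tops now [7, 10, 15, 27, 28, 36])
Six piles.

6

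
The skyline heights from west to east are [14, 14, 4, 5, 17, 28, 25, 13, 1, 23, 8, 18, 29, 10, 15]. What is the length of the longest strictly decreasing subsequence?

5

Negate each value so 'decreasing' becomes 'increasing', then run patience tails on the negated sequence:
-14 → extends → [-14]
-14 → already a tail → [-14]
-4 → extends → [-14, -4]
-5 → replaces -4 → [-14, -5]
-17 → replaces -14 → [-17, -5]
-28 → replaces -17 → [-28, -5]
-25 → replaces -5 → [-28, -25]
-13 → extends → [-28, -25, -13]
-1 → extends → [-28, -25, -13, -1]
-23 → replaces -13 → [-28, -25, -23, -1]
-8 → replaces -1 → [-28, -25, -23, -8]
-18 → replaces -8 → [-28, -25, -23, -18]
-29 → replaces -28 → [-29, -25, -23, -18]
-10 → extends → [-29, -25, -23, -18, -10]
-15 → replaces -10 → [-29, -25, -23, -18, -15]
Five tails, so the longest strictly decreasing subsequence of the original has length 5.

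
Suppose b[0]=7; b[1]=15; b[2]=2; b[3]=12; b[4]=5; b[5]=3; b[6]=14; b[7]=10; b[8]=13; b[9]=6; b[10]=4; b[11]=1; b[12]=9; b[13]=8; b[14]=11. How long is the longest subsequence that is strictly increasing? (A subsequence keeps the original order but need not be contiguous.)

5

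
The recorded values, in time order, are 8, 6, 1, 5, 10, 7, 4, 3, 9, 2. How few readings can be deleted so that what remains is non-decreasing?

Fewest deletions = n − (longest non-decreasing subsequence).
i:      1  2  3  4  5  6  7  8  9 10
a[i]:   8  6  1  5 10  7  4  3  9  2
dp:     1  1  1  2  3  3  2  2  4  2
max dp = 4, so deletions = 10 − 4 = 6.

6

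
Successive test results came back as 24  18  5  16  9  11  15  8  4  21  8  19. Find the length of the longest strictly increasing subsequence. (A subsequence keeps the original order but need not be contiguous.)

5

Track the smallest tail for each achievable length (strict):
24 → extends → [24]
18 → replaces 24 → [18]
5 → replaces 18 → [5]
16 → extends → [5, 16]
9 → replaces 16 → [5, 9]
11 → extends → [5, 9, 11]
15 → extends → [5, 9, 11, 15]
8 → replaces 9 → [5, 8, 11, 15]
4 → replaces 5 → [4, 8, 11, 15]
21 → extends → [4, 8, 11, 15, 21]
8 → already a tail → [4, 8, 11, 15, 21]
19 → replaces 21 → [4, 8, 11, 15, 19]
Five tails, so the longest strictly increasing subsequence has length 5 (e.g. 5, 9, 11, 15, 21).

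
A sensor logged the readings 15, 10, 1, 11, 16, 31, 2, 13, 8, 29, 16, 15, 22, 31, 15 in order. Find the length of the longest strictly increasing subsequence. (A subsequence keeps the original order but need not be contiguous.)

6

Track the smallest tail for each achievable length (strict):
15 → extends → [15]
10 → replaces 15 → [10]
1 → replaces 10 → [1]
11 → extends → [1, 11]
16 → extends → [1, 11, 16]
31 → extends → [1, 11, 16, 31]
2 → replaces 11 → [1, 2, 16, 31]
13 → replaces 16 → [1, 2, 13, 31]
8 → replaces 13 → [1, 2, 8, 31]
29 → replaces 31 → [1, 2, 8, 29]
16 → replaces 29 → [1, 2, 8, 16]
15 → replaces 16 → [1, 2, 8, 15]
22 → extends → [1, 2, 8, 15, 22]
31 → extends → [1, 2, 8, 15, 22, 31]
15 → already a tail → [1, 2, 8, 15, 22, 31]
Six tails, so the longest strictly increasing subsequence has length 6 (e.g. 10, 11, 13, 16, 22, 31).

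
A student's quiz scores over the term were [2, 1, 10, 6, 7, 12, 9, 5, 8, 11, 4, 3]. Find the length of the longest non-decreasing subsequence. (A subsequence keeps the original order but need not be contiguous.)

5

Track the smallest tail for each achievable length (allowing ties):
2 → extends → [2]
1 → replaces 2 → [1]
10 → extends → [1, 10]
6 → replaces 10 → [1, 6]
7 → extends → [1, 6, 7]
12 → extends → [1, 6, 7, 12]
9 → replaces 12 → [1, 6, 7, 9]
5 → replaces 6 → [1, 5, 7, 9]
8 → replaces 9 → [1, 5, 7, 8]
11 → extends → [1, 5, 7, 8, 11]
4 → replaces 5 → [1, 4, 7, 8, 11]
3 → replaces 4 → [1, 3, 7, 8, 11]
Five tails, so the longest non-decreasing subsequence has length 5 (e.g. 2, 6, 7, 9, 11).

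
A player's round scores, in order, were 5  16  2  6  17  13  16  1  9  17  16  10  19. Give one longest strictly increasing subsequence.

Patience tails give the LIS length; then backtrack through the dp parents:
5 → extends → [5]
16 → extends → [5, 16]
2 → replaces 5 → [2, 16]
6 → replaces 16 → [2, 6]
17 → extends → [2, 6, 17]
13 → replaces 17 → [2, 6, 13]
16 → extends → [2, 6, 13, 16]
1 → replaces 2 → [1, 6, 13, 16]
9 → replaces 13 → [1, 6, 9, 16]
17 → extends → [1, 6, 9, 16, 17]
16 → already a tail → [1, 6, 9, 16, 17]
10 → replaces 16 → [1, 6, 9, 10, 17]
19 → extends → [1, 6, 9, 10, 17, 19]
Length 6; one witness is 5, 6, 13, 16, 17, 19.

5, 6, 13, 16, 17, 19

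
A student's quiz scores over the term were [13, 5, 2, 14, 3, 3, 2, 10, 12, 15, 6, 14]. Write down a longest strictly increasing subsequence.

Patience tails give the LIS length; then backtrack through the dp parents:
13 → extends → [13]
5 → replaces 13 → [5]
2 → replaces 5 → [2]
14 → extends → [2, 14]
3 → replaces 14 → [2, 3]
3 → already a tail → [2, 3]
2 → already a tail → [2, 3]
10 → extends → [2, 3, 10]
12 → extends → [2, 3, 10, 12]
15 → extends → [2, 3, 10, 12, 15]
6 → replaces 10 → [2, 3, 6, 12, 15]
14 → replaces 15 → [2, 3, 6, 12, 14]
Length 5; one witness is 2, 3, 10, 12, 15.

2, 3, 10, 12, 15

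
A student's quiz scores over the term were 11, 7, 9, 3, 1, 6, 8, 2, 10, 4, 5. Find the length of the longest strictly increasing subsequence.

4

Let dp[i] be the length of the longest such subsequence ending at index i:
i:      1  2  3  4  5  6  7  8  9 10 11
a[i]:  11  7  9  3  1  6  8  2 10  4  5
dp:     1  1  2  1  1  2  3  2  4  3  4
Maximum dp value is 4.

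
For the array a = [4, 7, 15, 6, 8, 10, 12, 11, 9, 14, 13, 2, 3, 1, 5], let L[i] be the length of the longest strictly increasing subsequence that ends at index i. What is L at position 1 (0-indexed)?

dp[i] = 1 + max{dp[j] : j<i, a[j]<a[i]} (or 1 if no such j):
i:      0  1  2  3  4  5  6  7  8  9 10 11 12 13 14
a[i]:   4  7 15  6  8 10 12 11  9 14 13  2  3  1  5
dp:     1  2  3  2  3  4  5  5  4  6  6  1  2  1  3
At index 1 the value is 2.

2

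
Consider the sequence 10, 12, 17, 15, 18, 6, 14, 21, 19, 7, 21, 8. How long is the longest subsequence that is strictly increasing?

6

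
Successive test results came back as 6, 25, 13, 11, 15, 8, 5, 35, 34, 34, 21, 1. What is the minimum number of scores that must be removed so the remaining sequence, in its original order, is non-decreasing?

Fewest deletions = n − (longest non-decreasing subsequence).
Patience tails:
6 → extends → [6]
25 → extends → [6, 25]
13 → replaces 25 → [6, 13]
11 → replaces 13 → [6, 11]
15 → extends → [6, 11, 15]
8 → replaces 11 → [6, 8, 15]
5 → replaces 6 → [5, 8, 15]
35 → extends → [5, 8, 15, 35]
34 → replaces 35 → [5, 8, 15, 34]
34 → extends → [5, 8, 15, 34, 34]
21 → replaces 34 → [5, 8, 15, 21, 34]
1 → replaces 5 → [1, 8, 15, 21, 34]
Longest non-decreasing subsequence has length 5, so deletions = 12 − 5 = 7.

7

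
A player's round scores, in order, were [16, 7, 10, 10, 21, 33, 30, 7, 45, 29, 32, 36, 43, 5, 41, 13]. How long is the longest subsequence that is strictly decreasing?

Negate each value so 'decreasing' becomes 'increasing', then run patience tails on the negated sequence:
-16 → extends → [-16]
-7 → extends → [-16, -7]
-10 → replaces -7 → [-16, -10]
-10 → already a tail → [-16, -10]
-21 → replaces -16 → [-21, -10]
-33 → replaces -21 → [-33, -10]
-30 → replaces -10 → [-33, -30]
-7 → extends → [-33, -30, -7]
-45 → replaces -33 → [-45, -30, -7]
-29 → replaces -7 → [-45, -30, -29]
-32 → replaces -30 → [-45, -32, -29]
-36 → replaces -32 → [-45, -36, -29]
-43 → replaces -36 → [-45, -43, -29]
-5 → extends → [-45, -43, -29, -5]
-41 → replaces -29 → [-45, -43, -41, -5]
-13 → replaces -5 → [-45, -43, -41, -13]
Four tails, so the longest strictly decreasing subsequence of the original has length 4.

4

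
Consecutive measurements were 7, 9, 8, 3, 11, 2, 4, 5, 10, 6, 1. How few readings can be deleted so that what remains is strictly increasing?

Fewest deletions = n − (longest strictly increasing subsequence).
i:      1  2  3  4  5  6  7  8  9 10 11
a[i]:   7  9  8  3 11  2  4  5 10  6  1
dp:     1  2  2  1  3  1  2  3  4  4  1
max dp = 4, so deletions = 11 − 4 = 7.

7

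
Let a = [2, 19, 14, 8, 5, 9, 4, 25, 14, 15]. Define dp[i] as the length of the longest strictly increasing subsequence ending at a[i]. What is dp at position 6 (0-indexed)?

2

dp[i] = 1 + max{dp[j] : j<i, a[j]<a[i]} (or 1 if no such j):
i:      0  1  2  3  4  5  6  7  8  9
a[i]:   2 19 14  8  5  9  4 25 14 15
dp:     1  2  2  2  2  3  2  4  4  5
At index 6 the value is 2.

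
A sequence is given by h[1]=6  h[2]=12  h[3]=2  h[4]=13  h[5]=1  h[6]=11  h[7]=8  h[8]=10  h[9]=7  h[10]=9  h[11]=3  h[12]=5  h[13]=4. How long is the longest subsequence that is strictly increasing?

3

Track the smallest tail for each achievable length (strict):
6 → extends → [6]
12 → extends → [6, 12]
2 → replaces 6 → [2, 12]
13 → extends → [2, 12, 13]
1 → replaces 2 → [1, 12, 13]
11 → replaces 12 → [1, 11, 13]
8 → replaces 11 → [1, 8, 13]
10 → replaces 13 → [1, 8, 10]
7 → replaces 8 → [1, 7, 10]
9 → replaces 10 → [1, 7, 9]
3 → replaces 7 → [1, 3, 9]
5 → replaces 9 → [1, 3, 5]
4 → replaces 5 → [1, 3, 4]
Three tails, so the longest strictly increasing subsequence has length 3 (e.g. 6, 12, 13).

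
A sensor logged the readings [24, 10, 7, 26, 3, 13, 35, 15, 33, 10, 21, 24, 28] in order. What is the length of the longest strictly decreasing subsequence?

4

Negate each value so 'decreasing' becomes 'increasing', then run patience tails on the negated sequence:
-24 → extends → [-24]
-10 → extends → [-24, -10]
-7 → extends → [-24, -10, -7]
-26 → replaces -24 → [-26, -10, -7]
-3 → extends → [-26, -10, -7, -3]
-13 → replaces -10 → [-26, -13, -7, -3]
-35 → replaces -26 → [-35, -13, -7, -3]
-15 → replaces -13 → [-35, -15, -7, -3]
-33 → replaces -15 → [-35, -33, -7, -3]
-10 → replaces -7 → [-35, -33, -10, -3]
-21 → replaces -10 → [-35, -33, -21, -3]
-24 → replaces -21 → [-35, -33, -24, -3]
-28 → replaces -24 → [-35, -33, -28, -3]
Four tails, so the longest strictly decreasing subsequence of the original has length 4.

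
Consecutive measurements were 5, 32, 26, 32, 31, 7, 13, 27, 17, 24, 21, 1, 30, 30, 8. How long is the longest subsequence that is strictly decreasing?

Negate each value so 'decreasing' becomes 'increasing', then run patience tails on the negated sequence:
-5 → extends → [-5]
-32 → replaces -5 → [-32]
-26 → extends → [-32, -26]
-32 → already a tail → [-32, -26]
-31 → replaces -26 → [-32, -31]
-7 → extends → [-32, -31, -7]
-13 → replaces -7 → [-32, -31, -13]
-27 → replaces -13 → [-32, -31, -27]
-17 → extends → [-32, -31, -27, -17]
-24 → replaces -17 → [-32, -31, -27, -24]
-21 → extends → [-32, -31, -27, -24, -21]
-1 → extends → [-32, -31, -27, -24, -21, -1]
-30 → replaces -27 → [-32, -31, -30, -24, -21, -1]
-30 → already a tail → [-32, -31, -30, -24, -21, -1]
-8 → replaces -1 → [-32, -31, -30, -24, -21, -8]
Six tails, so the longest strictly decreasing subsequence of the original has length 6.

6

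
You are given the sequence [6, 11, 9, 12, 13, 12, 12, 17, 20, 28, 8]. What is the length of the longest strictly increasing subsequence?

Track the smallest tail for each achievable length (strict):
6 → extends → [6]
11 → extends → [6, 11]
9 → replaces 11 → [6, 9]
12 → extends → [6, 9, 12]
13 → extends → [6, 9, 12, 13]
12 → already a tail → [6, 9, 12, 13]
12 → already a tail → [6, 9, 12, 13]
17 → extends → [6, 9, 12, 13, 17]
20 → extends → [6, 9, 12, 13, 17, 20]
28 → extends → [6, 9, 12, 13, 17, 20, 28]
8 → replaces 9 → [6, 8, 12, 13, 17, 20, 28]
Seven tails, so the longest strictly increasing subsequence has length 7 (e.g. 6, 11, 12, 13, 17, 20, 28).

7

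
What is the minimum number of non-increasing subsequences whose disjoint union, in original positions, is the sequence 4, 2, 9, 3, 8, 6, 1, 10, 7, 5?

4

The minimum number of non-increasing subsequences covering a sequence equals the length of its longest strictly increasing subsequence.
LIS length is 4 (e.g. 2, 3, 8, 10), so 4 piles are needed.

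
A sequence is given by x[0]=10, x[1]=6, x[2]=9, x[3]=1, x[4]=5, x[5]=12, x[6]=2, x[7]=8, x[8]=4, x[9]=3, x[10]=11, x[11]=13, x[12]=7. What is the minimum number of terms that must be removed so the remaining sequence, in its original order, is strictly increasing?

8

Fewest deletions = n − (longest strictly increasing subsequence).
i:      0  1  2  3  4  5  6  7  8  9 10 11 12
x[i]:  10  6  9  1  5 12  2  8  4  3 11 13  7
dp:     1  1  2  1  2  3  2  3  3  3  4  5  4
max dp = 5, so deletions = 13 − 5 = 8.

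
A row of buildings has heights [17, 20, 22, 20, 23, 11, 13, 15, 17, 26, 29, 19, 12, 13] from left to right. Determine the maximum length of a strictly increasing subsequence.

Track the smallest tail for each achievable length (strict):
17 → extends → [17]
20 → extends → [17, 20]
22 → extends → [17, 20, 22]
20 → already a tail → [17, 20, 22]
23 → extends → [17, 20, 22, 23]
11 → replaces 17 → [11, 20, 22, 23]
13 → replaces 20 → [11, 13, 22, 23]
15 → replaces 22 → [11, 13, 15, 23]
17 → replaces 23 → [11, 13, 15, 17]
26 → extends → [11, 13, 15, 17, 26]
29 → extends → [11, 13, 15, 17, 26, 29]
19 → replaces 26 → [11, 13, 15, 17, 19, 29]
12 → replaces 13 → [11, 12, 15, 17, 19, 29]
13 → replaces 15 → [11, 12, 13, 17, 19, 29]
Six tails, so the longest strictly increasing subsequence has length 6 (e.g. 17, 20, 22, 23, 26, 29).

6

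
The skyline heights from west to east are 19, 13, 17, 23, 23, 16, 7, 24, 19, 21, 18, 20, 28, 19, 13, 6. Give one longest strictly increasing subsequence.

Patience tails give the LIS length; then backtrack through the dp parents:
19 → extends → [19]
13 → replaces 19 → [13]
17 → extends → [13, 17]
23 → extends → [13, 17, 23]
23 → already a tail → [13, 17, 23]
16 → replaces 17 → [13, 16, 23]
7 → replaces 13 → [7, 16, 23]
24 → extends → [7, 16, 23, 24]
19 → replaces 23 → [7, 16, 19, 24]
21 → replaces 24 → [7, 16, 19, 21]
18 → replaces 19 → [7, 16, 18, 21]
20 → replaces 21 → [7, 16, 18, 20]
28 → extends → [7, 16, 18, 20, 28]
19 → replaces 20 → [7, 16, 18, 19, 28]
13 → replaces 16 → [7, 13, 18, 19, 28]
6 → replaces 7 → [6, 13, 18, 19, 28]
Length 5; one witness is 13, 17, 23, 24, 28.

13, 17, 23, 24, 28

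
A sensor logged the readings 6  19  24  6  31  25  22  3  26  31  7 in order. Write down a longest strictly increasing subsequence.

6, 19, 24, 25, 26, 31

Patience tails give the LIS length; then backtrack through the dp parents:
6 → extends → [6]
19 → extends → [6, 19]
24 → extends → [6, 19, 24]
6 → already a tail → [6, 19, 24]
31 → extends → [6, 19, 24, 31]
25 → replaces 31 → [6, 19, 24, 25]
22 → replaces 24 → [6, 19, 22, 25]
3 → replaces 6 → [3, 19, 22, 25]
26 → extends → [3, 19, 22, 25, 26]
31 → extends → [3, 19, 22, 25, 26, 31]
7 → replaces 19 → [3, 7, 22, 25, 26, 31]
Length 6; one witness is 6, 19, 24, 25, 26, 31.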